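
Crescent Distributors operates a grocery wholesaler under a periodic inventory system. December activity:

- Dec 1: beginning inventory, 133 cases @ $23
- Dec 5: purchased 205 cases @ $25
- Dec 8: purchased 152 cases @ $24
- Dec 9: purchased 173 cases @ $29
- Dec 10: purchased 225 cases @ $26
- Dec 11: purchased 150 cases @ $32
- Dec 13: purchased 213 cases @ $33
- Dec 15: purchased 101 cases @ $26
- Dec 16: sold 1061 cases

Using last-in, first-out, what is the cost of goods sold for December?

COGS = $30,145

Dec 16, 1061 sold [LIFO — newest first]: 101 @ $26 + 213 @ $33 + 150 @ $32 + 225 @ $26 + 173 @ $29 + 152 @ $24 + 47 @ $25 = $30,145
Ending inventory: 133 @ $23 + 158 @ $25 = $7,009
Check: goods available $37,154 = COGS $30,145 + ending $7,009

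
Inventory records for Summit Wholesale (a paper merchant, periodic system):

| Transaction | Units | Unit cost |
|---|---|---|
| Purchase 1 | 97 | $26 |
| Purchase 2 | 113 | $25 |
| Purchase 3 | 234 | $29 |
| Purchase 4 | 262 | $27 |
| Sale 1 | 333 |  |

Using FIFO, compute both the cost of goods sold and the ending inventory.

COGS = $8,914; ending inventory = $10,293

Sale 1 (333) [FIFO — oldest first]: 97 @ $26 + 113 @ $25 + 123 @ $29 = $8,914
Ending inventory: 111 @ $29 + 262 @ $27 = $10,293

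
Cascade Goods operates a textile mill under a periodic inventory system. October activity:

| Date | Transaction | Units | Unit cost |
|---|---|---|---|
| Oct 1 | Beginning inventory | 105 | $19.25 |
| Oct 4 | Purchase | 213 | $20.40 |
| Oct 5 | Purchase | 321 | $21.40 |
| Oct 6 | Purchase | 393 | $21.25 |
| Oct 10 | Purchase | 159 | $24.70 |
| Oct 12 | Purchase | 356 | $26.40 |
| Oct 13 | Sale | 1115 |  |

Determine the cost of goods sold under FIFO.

Oct 13, 1115 sold [FIFO — oldest first]: 105 @ $19.25 + 213 @ $20.40 + 321 @ $21.40 + 393 @ $21.25 + 83 @ $24.70 = $23,637.20
Ending inventory: 76 @ $24.70 + 356 @ $26.40 = $11,275.60
Check: goods available $34,912.80 = COGS $23,637.20 + ending $11,275.60

COGS = $23,637.20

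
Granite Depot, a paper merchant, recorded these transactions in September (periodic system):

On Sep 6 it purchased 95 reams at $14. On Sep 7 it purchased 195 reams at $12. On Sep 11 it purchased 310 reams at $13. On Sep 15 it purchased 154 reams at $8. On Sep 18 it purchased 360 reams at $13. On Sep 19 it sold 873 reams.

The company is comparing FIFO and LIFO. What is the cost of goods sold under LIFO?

FIFO COGS: 95 @ $14 + 195 @ $12 + 310 @ $13 + 154 @ $8 + 119 @ $13 = $10,479
LIFO COGS: 360 @ $13 + 154 @ $8 + 310 @ $13 + 49 @ $12 = $10,530

COGS = $10,530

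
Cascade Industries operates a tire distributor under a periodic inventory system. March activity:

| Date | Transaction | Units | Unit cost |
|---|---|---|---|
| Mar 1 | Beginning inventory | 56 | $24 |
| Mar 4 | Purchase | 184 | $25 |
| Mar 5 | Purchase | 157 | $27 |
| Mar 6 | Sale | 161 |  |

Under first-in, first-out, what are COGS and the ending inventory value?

Mar 6, 161 sold [FIFO — oldest first]: 56 @ $24 + 105 @ $25 = $3,969
Ending inventory: 79 @ $25 + 157 @ $27 = $6,214
Check: goods available $10,183 = COGS $3,969 + ending $6,214

COGS = $3,969; ending inventory = $6,214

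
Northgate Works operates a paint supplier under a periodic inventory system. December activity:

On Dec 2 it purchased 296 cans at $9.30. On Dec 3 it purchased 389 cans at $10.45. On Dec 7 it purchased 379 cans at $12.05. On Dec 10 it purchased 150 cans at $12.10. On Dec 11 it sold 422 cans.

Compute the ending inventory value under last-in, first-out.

Ending inventory = $8,107.20

Dec 11, 422 sold [LIFO — newest first]: 150 @ $12.10 + 272 @ $12.05 = $5,092.60
Ending inventory: 296 @ $9.30 + 389 @ $10.45 + 107 @ $12.05 = $8,107.20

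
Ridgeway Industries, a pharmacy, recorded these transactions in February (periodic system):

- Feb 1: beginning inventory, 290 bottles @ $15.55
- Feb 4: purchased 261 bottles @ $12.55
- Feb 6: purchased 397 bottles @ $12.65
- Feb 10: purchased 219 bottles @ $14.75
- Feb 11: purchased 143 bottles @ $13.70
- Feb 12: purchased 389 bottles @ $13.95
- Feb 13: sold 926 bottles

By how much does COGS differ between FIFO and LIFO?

$300.85

FIFO COGS: 290 @ $15.55 + 261 @ $12.55 + 375 @ $12.65 = $12,528.80
LIFO COGS: 389 @ $13.95 + 143 @ $13.70 + 219 @ $14.75 + 175 @ $12.65 = $12,829.65
Difference = |$12,528.80 − $12,829.65| = $300.85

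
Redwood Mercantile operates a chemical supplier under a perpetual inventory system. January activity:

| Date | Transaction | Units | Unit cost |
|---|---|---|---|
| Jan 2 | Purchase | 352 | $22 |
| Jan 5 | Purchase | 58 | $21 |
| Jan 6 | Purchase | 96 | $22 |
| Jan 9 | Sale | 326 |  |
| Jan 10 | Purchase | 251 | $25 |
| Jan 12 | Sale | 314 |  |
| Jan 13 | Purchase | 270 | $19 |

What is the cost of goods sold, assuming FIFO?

Jan 9, 326 sold [FIFO — oldest first]: 326 @ $22 = $7,172
Jan 12, 314 sold [FIFO — oldest first]: 26 @ $22 + 58 @ $21 + 96 @ $22 + 134 @ $25 = $7,252
Total COGS = $7,172 + $7,252 = $14,424
Ending inventory: 117 @ $25 + 270 @ $19 = $8,055

COGS = $14,424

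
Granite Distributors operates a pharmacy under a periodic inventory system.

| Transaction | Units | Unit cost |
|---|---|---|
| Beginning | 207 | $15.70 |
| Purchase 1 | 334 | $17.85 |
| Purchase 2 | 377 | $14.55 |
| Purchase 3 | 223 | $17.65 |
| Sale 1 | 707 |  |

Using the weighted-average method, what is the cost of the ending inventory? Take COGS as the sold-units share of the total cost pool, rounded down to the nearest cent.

Sale 1, sell 707: 707/1141 × $18,633.10 → $11,545.66
Ending inventory (cost pool remaining) = $7,087.44

Ending inventory = $7,087.44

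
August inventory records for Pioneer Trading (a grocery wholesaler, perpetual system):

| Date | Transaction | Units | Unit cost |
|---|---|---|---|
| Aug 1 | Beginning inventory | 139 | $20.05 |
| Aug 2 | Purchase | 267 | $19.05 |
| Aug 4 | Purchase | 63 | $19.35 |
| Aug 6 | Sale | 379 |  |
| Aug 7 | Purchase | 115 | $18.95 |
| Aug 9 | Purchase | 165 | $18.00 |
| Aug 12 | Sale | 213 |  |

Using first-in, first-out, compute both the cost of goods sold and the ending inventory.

Aug 6, 379 sold [FIFO — oldest first]: 139 @ $20.05 + 240 @ $19.05 = $7,358.95
Aug 12, 213 sold [FIFO — oldest first]: 27 @ $19.05 + 63 @ $19.35 + 115 @ $18.95 + 8 @ $18.00 = $4,056.65
Total COGS = $7,358.95 + $4,056.65 = $11,415.60
Ending inventory: 157 @ $18.00 = $2,826.00

COGS = $11,415.60; ending inventory = $2,826.00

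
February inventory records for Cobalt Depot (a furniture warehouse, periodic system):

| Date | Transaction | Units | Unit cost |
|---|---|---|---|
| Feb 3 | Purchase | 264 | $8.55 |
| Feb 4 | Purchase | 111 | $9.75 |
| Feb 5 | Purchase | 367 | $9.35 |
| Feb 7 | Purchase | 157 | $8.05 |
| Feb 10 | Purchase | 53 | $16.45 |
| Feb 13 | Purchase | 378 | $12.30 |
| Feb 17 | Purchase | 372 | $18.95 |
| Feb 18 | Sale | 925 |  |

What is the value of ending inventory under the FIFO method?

Ending inventory = $12,142.95

Feb 18, 925 sold [FIFO — oldest first]: 264 @ $8.55 + 111 @ $9.75 + 367 @ $9.35 + 157 @ $8.05 + 26 @ $16.45 = $8,462.45
Ending inventory: 27 @ $16.45 + 378 @ $12.30 + 372 @ $18.95 = $12,142.95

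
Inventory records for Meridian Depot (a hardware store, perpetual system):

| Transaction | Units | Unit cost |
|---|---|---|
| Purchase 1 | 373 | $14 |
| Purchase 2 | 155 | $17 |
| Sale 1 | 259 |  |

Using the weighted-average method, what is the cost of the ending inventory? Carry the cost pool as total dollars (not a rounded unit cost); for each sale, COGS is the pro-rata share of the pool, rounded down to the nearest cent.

Ending inventory = $4,002.91

After Purchase 1: 373 on hand, pool $5,222.00 (≈ $14.0000 each)
After Purchase 2: 528 on hand, pool $7,857.00 (≈ $14.8807 each)
Sale 1, sell 259: 259/528 × $7,857.00 → $3,854.09
Ending inventory (cost pool remaining) = $4,002.91
Check: goods available $7,857.00 = COGS $3,854.09 + ending $4,002.91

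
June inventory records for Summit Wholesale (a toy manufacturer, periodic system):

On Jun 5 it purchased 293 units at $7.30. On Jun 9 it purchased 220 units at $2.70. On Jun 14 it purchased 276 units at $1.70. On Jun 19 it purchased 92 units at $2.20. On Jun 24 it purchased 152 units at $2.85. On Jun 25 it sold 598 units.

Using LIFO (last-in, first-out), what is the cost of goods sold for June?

COGS = $1,315.40

Jun 25, 598 sold [LIFO — newest first]: 152 @ $2.85 + 92 @ $2.20 + 276 @ $1.70 + 78 @ $2.70 = $1,315.40
Ending inventory: 293 @ $7.30 + 142 @ $2.70 = $2,522.30
Check: goods available $3,837.70 = COGS $1,315.40 + ending $2,522.30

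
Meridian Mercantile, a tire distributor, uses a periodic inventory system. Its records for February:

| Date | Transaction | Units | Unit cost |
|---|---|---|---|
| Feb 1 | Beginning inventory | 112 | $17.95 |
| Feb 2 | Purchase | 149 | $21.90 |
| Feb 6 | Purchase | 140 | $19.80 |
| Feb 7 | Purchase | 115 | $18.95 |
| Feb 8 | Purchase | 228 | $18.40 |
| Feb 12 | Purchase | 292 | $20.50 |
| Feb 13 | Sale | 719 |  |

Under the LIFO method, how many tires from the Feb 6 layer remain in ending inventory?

56

Feb 13, 719 sold [LIFO — newest first]: 292 @ $20.50 + 228 @ $18.40 + 115 @ $18.95 + 84 @ $19.80 = $14,023.65
Ending inventory: 112 @ $17.95 + 149 @ $21.90 + 56 @ $19.80 = $6,382.30
Check: goods available $20,405.95 = COGS $14,023.65 + ending $6,382.30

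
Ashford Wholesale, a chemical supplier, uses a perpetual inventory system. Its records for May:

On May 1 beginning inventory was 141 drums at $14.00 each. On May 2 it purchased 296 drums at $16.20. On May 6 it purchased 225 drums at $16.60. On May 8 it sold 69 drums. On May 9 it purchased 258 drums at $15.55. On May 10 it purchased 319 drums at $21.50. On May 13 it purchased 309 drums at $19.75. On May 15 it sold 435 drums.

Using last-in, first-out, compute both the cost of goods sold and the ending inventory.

May 8, 69 sold [LIFO — newest first]: 69 @ $16.60 = $1,145.40
May 15, 435 sold [LIFO — newest first]: 309 @ $19.75 + 126 @ $21.50 = $8,811.75
Total COGS = $1,145.40 + $8,811.75 = $9,957.15
Ending inventory: 141 @ $14.00 + 296 @ $16.20 + 156 @ $16.60 + 258 @ $15.55 + 193 @ $21.50 = $17,520.20

COGS = $9,957.15; ending inventory = $17,520.20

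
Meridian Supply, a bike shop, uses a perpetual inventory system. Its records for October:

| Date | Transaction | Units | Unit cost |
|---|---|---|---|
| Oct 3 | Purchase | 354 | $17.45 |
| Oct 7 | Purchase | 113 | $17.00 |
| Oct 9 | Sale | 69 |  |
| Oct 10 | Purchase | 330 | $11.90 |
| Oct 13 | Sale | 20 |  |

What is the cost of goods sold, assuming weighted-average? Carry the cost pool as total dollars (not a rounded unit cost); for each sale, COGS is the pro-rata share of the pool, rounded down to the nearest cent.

After Oct 3: 354 on hand, pool $6,177.30 (≈ $17.4500 each)
After Oct 7: 467 on hand, pool $8,098.30 (≈ $17.3411 each)
Oct 9, sell 69: 69/467 × $8,098.30 → $1,196.53
After Oct 10: 728 on hand, pool $10,828.77 (≈ $14.8747 each)
Oct 13, sell 20: 20/728 × $10,828.77 → $297.49
Total COGS = $1,196.53 + $297.49 = $1,494.02
Ending inventory (cost pool remaining) = $10,531.28

COGS = $1,494.02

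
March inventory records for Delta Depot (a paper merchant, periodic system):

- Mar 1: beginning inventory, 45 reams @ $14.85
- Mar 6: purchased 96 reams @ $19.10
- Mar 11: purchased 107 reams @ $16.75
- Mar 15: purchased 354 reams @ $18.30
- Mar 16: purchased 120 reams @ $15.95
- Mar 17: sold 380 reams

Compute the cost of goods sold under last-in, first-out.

Mar 17, 380 sold [LIFO — newest first]: 120 @ $15.95 + 260 @ $18.30 = $6,672.00
Ending inventory: 45 @ $14.85 + 96 @ $19.10 + 107 @ $16.75 + 94 @ $18.30 = $6,014.30

COGS = $6,672.00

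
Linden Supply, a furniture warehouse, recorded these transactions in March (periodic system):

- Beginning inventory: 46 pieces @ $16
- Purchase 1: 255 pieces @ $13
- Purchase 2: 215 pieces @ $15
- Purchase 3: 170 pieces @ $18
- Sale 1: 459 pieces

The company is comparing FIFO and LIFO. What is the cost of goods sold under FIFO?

COGS = $6,421

FIFO COGS: 46 @ $16 + 255 @ $13 + 158 @ $15 = $6,421
LIFO COGS: 170 @ $18 + 215 @ $15 + 74 @ $13 = $7,247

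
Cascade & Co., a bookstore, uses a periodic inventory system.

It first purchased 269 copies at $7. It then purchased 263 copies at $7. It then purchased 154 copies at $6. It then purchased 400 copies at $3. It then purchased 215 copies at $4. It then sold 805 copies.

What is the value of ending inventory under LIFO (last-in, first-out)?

Ending inventory = $3,472

Sale 1 (805) [LIFO — newest first]: 215 @ $4 + 400 @ $3 + 154 @ $6 + 36 @ $7 = $3,236
Ending inventory: 269 @ $7 + 227 @ $7 = $3,472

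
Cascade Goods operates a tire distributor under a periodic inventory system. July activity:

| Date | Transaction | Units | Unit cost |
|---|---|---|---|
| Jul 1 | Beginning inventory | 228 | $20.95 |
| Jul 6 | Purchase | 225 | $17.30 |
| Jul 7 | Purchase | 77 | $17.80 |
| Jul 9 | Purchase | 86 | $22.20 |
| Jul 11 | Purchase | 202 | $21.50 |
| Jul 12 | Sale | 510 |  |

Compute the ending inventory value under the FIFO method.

Jul 12, 510 sold [FIFO — oldest first]: 228 @ $20.95 + 225 @ $17.30 + 57 @ $17.80 = $9,683.70
Ending inventory: 20 @ $17.80 + 86 @ $22.20 + 202 @ $21.50 = $6,608.20
Check: goods available $16,291.90 = COGS $9,683.70 + ending $6,608.20

Ending inventory = $6,608.20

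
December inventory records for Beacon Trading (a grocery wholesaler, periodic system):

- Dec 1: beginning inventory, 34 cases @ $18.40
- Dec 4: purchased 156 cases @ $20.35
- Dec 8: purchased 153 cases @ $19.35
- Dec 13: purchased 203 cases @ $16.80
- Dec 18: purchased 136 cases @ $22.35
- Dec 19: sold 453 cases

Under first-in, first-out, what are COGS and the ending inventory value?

COGS = $8,608.75; ending inventory = $4,602.00

Dec 19, 453 sold [FIFO — oldest first]: 34 @ $18.40 + 156 @ $20.35 + 153 @ $19.35 + 110 @ $16.80 = $8,608.75
Ending inventory: 93 @ $16.80 + 136 @ $22.35 = $4,602.00
Check: goods available $13,210.75 = COGS $8,608.75 + ending $4,602.00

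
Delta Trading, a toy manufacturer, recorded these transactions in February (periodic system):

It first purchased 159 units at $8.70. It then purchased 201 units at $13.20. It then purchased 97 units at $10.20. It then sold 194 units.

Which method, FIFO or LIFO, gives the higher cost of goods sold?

LIFO

FIFO COGS: 159 @ $8.70 + 35 @ $13.20 = $1,845.30
LIFO COGS: 97 @ $10.20 + 97 @ $13.20 = $2,269.80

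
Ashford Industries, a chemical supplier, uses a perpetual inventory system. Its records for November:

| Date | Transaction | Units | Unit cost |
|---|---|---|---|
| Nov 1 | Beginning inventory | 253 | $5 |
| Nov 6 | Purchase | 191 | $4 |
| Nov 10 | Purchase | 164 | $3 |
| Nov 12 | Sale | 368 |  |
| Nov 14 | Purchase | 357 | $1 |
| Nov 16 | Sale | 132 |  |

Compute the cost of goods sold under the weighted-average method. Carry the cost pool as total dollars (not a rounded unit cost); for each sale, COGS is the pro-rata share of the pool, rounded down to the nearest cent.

After Nov 1: 253 on hand, pool $1,265.00 (≈ $5.0000 each)
After Nov 6: 444 on hand, pool $2,029.00 (≈ $4.5698 each)
After Nov 10: 608 on hand, pool $2,521.00 (≈ $4.1464 each)
Nov 12, sell 368: 368/608 × $2,521.00 → $1,525.86
After Nov 14: 597 on hand, pool $1,352.14 (≈ $2.2649 each)
Nov 16, sell 132: 132/597 × $1,352.14 → $298.96
Total COGS = $1,525.86 + $298.96 = $1,824.82
Ending inventory (cost pool remaining) = $1,053.18
Check: goods available $2,878.00 = COGS $1,824.82 + ending $1,053.18

COGS = $1,824.82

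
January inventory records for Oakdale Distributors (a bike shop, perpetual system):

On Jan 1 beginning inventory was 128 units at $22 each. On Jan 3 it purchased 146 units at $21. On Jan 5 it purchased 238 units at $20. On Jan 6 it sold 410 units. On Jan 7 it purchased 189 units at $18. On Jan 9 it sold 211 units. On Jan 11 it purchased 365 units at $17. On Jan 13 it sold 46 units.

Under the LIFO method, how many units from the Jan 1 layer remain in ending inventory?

80

Jan 6, 410 sold [LIFO — newest first]: 238 @ $20 + 146 @ $21 + 26 @ $22 = $8,398
Jan 9, 211 sold [LIFO — newest first]: 189 @ $18 + 22 @ $22 = $3,886
Jan 13, 46 sold [LIFO — newest first]: 46 @ $17 = $782
Total COGS = $8,398 + $3,886 + $782 = $13,066
Ending inventory: 80 @ $22 + 319 @ $17 = $7,183
Check: goods available $20,249 = COGS $13,066 + ending $7,183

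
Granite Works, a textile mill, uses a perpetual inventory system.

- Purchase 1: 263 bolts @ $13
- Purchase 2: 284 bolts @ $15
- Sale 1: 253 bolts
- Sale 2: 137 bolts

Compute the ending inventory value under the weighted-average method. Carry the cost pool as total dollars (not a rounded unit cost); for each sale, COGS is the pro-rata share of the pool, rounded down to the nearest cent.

After Purchase 1: 263 on hand, pool $3,419.00 (≈ $13.0000 each)
After Purchase 2: 547 on hand, pool $7,679.00 (≈ $14.0384 each)
Sale 1, sell 253: 253/547 × $7,679.00 → $3,551.71
Sale 2, sell 137: 137/294 × $4,127.29 → $1,923.26
Total COGS = $3,551.71 + $1,923.26 = $5,474.97
Ending inventory (cost pool remaining) = $2,204.03
Check: goods available $7,679.00 = COGS $5,474.97 + ending $2,204.03

Ending inventory = $2,204.03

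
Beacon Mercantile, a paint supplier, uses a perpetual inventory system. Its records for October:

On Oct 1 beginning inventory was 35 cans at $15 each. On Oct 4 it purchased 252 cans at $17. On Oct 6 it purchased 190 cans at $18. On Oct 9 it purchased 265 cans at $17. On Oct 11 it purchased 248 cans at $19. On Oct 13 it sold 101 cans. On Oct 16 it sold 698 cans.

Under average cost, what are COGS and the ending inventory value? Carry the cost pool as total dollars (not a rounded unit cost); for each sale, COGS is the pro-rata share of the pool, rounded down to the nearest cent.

After Oct 1: 35 on hand, pool $525.00 (≈ $15.0000 each)
After Oct 4: 287 on hand, pool $4,809.00 (≈ $16.7561 each)
After Oct 6: 477 on hand, pool $8,229.00 (≈ $17.2516 each)
After Oct 9: 742 on hand, pool $12,734.00 (≈ $17.1617 each)
After Oct 11: 990 on hand, pool $17,446.00 (≈ $17.6222 each)
Oct 13, sell 101: 101/990 × $17,446.00 → $1,779.84
Oct 16, sell 698: 698/889 × $15,666.16 → $12,300.31
Total COGS = $1,779.84 + $12,300.31 = $14,080.15
Ending inventory (cost pool remaining) = $3,365.85

COGS = $14,080.15; ending inventory = $3,365.85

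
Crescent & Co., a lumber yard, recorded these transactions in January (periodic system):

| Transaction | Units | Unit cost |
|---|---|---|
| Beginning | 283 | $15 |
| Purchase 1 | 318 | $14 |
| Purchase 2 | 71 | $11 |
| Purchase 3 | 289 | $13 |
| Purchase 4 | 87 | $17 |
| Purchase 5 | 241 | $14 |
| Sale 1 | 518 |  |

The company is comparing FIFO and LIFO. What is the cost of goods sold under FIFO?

FIFO COGS: 283 @ $15 + 235 @ $14 = $7,535
LIFO COGS: 241 @ $14 + 87 @ $17 + 190 @ $13 = $7,323

COGS = $7,535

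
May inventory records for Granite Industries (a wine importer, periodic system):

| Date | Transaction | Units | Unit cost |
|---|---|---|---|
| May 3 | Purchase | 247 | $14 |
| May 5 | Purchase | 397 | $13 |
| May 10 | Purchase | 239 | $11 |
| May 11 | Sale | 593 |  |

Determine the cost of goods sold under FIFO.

COGS = $7,956

May 11, 593 sold [FIFO — oldest first]: 247 @ $14 + 346 @ $13 = $7,956
Ending inventory: 51 @ $13 + 239 @ $11 = $3,292
Check: goods available $11,248 = COGS $7,956 + ending $3,292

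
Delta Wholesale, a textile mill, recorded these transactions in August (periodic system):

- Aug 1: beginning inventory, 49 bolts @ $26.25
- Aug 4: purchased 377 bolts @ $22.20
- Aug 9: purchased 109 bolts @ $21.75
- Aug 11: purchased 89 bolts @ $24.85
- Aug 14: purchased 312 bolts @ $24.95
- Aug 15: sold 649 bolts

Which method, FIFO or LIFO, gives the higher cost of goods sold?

FIFO COGS: 49 @ $26.25 + 377 @ $22.20 + 109 @ $21.75 + 89 @ $24.85 + 25 @ $24.95 = $14,861.80
LIFO COGS: 312 @ $24.95 + 89 @ $24.85 + 109 @ $21.75 + 139 @ $22.20 = $15,452.60

LIFO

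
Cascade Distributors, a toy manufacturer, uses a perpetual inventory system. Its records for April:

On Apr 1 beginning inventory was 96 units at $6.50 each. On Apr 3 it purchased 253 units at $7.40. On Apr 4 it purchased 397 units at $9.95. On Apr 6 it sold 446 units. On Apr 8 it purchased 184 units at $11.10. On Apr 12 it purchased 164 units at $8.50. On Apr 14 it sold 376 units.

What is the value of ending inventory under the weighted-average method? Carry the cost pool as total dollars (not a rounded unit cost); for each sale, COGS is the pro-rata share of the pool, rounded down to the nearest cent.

After Apr 1: 96 on hand, pool $624.00 (≈ $6.5000 each)
After Apr 3: 349 on hand, pool $2,496.20 (≈ $7.1524 each)
After Apr 4: 746 on hand, pool $6,446.35 (≈ $8.6412 each)
Apr 6, sell 446: 446/746 × $6,446.35 → $3,853.98
After Apr 8: 484 on hand, pool $4,634.77 (≈ $9.5760 each)
After Apr 12: 648 on hand, pool $6,028.77 (≈ $9.3037 each)
Apr 14, sell 376: 376/648 × $6,028.77 → $3,498.17
Total COGS = $3,853.98 + $3,498.17 = $7,352.15
Ending inventory (cost pool remaining) = $2,530.60
Check: goods available $9,882.75 = COGS $7,352.15 + ending $2,530.60

Ending inventory = $2,530.60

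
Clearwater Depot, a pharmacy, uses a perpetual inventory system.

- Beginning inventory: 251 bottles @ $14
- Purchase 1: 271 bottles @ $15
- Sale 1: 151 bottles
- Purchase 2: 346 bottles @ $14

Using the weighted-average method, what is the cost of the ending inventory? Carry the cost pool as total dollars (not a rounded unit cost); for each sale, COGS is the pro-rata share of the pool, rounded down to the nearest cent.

After Beginning: 251 on hand, pool $3,514.00 (≈ $14.0000 each)
After Purchase 1: 522 on hand, pool $7,579.00 (≈ $14.5192 each)
Sale 1, sell 151: 151/522 × $7,579.00 → $2,192.39
After Purchase 2: 717 on hand, pool $10,230.61 (≈ $14.2686 each)
Ending inventory (cost pool remaining) = $10,230.61

Ending inventory = $10,230.61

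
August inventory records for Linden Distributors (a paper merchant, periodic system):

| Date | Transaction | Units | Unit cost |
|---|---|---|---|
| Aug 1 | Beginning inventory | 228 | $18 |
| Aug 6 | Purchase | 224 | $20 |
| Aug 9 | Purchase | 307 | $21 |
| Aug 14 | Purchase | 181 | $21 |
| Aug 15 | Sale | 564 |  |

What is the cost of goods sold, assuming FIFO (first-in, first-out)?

COGS = $10,936

Aug 15, 564 sold [FIFO — oldest first]: 228 @ $18 + 224 @ $20 + 112 @ $21 = $10,936
Ending inventory: 195 @ $21 + 181 @ $21 = $7,896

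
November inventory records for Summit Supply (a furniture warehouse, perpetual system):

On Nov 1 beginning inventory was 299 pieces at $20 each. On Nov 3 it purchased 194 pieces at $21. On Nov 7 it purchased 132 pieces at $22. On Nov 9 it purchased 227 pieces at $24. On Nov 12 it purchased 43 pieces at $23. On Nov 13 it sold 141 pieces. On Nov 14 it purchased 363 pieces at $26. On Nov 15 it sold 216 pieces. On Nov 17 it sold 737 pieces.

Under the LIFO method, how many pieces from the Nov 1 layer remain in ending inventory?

164

Nov 13, 141 sold [LIFO — newest first]: 43 @ $23 + 98 @ $24 = $3,341
Nov 15, 216 sold [LIFO — newest first]: 216 @ $26 = $5,616
Nov 17, 737 sold [LIFO — newest first]: 147 @ $26 + 129 @ $24 + 132 @ $22 + 194 @ $21 + 135 @ $20 = $16,596
Total COGS = $3,341 + $5,616 + $16,596 = $25,553
Ending inventory: 164 @ $20 = $3,280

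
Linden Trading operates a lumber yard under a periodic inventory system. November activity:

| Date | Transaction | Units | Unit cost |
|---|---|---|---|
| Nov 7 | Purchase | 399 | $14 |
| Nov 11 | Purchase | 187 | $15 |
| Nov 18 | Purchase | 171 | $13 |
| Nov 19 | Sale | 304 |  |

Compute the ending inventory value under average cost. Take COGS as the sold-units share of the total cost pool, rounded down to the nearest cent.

Nov 19, sell 304: 304/757 × $10,614.00 → $4,262.42
Ending inventory (cost pool remaining) = $6,351.58

Ending inventory = $6,351.58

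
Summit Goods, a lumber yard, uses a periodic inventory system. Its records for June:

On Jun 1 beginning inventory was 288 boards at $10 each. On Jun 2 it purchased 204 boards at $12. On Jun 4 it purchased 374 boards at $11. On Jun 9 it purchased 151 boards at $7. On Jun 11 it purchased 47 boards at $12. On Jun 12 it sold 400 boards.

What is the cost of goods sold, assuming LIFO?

Jun 12, 400 sold [LIFO — newest first]: 47 @ $12 + 151 @ $7 + 202 @ $11 = $3,843
Ending inventory: 288 @ $10 + 204 @ $12 + 172 @ $11 = $7,220

COGS = $3,843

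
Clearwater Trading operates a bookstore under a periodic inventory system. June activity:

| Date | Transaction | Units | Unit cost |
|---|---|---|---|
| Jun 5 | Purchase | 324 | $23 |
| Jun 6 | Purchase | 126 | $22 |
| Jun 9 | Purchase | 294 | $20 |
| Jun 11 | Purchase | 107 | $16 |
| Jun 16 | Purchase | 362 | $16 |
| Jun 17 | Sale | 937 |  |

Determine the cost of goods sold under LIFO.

COGS = $17,260

Jun 17, 937 sold [LIFO — newest first]: 362 @ $16 + 107 @ $16 + 294 @ $20 + 126 @ $22 + 48 @ $23 = $17,260
Ending inventory: 276 @ $23 = $6,348
Check: goods available $23,608 = COGS $17,260 + ending $6,348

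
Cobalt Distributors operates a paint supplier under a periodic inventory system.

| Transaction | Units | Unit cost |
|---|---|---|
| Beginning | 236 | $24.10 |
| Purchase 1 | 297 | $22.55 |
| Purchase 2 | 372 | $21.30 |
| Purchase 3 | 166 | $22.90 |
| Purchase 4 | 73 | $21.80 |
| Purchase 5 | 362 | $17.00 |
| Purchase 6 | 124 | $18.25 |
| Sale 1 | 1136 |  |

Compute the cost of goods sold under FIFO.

Sale 1 (1136) [FIFO — oldest first]: 236 @ $24.10 + 297 @ $22.55 + 372 @ $21.30 + 166 @ $22.90 + 65 @ $21.80 = $25,526.95
Ending inventory: 8 @ $21.80 + 362 @ $17.00 + 124 @ $18.25 = $8,591.40

COGS = $25,526.95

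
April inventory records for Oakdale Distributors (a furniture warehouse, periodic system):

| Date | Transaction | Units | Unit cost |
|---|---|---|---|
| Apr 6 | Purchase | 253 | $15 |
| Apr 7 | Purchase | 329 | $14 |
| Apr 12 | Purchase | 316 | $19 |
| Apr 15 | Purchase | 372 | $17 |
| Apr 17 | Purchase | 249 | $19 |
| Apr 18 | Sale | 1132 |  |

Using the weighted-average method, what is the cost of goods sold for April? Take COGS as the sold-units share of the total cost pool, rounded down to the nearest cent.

COGS = $18,973.48

Apr 18, sell 1132: 1132/1519 × $25,460.00 → $18,973.48
Ending inventory (cost pool remaining) = $6,486.52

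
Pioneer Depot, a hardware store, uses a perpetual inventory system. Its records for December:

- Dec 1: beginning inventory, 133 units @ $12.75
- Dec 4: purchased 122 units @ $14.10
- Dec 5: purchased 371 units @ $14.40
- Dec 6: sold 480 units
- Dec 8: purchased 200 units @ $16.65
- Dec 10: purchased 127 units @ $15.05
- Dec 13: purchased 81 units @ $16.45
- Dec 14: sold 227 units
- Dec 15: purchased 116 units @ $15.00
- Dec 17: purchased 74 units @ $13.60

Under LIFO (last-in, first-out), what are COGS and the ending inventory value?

COGS = $10,439.45; ending inventory = $7,639.10

Dec 6, 480 sold [LIFO — newest first]: 371 @ $14.40 + 109 @ $14.10 = $6,879.30
Dec 14, 227 sold [LIFO — newest first]: 81 @ $16.45 + 127 @ $15.05 + 19 @ $16.65 = $3,560.15
Total COGS = $6,879.30 + $3,560.15 = $10,439.45
Ending inventory: 133 @ $12.75 + 13 @ $14.10 + 181 @ $16.65 + 116 @ $15.00 + 74 @ $13.60 = $7,639.10
Check: goods available $18,078.55 = COGS $10,439.45 + ending $7,639.10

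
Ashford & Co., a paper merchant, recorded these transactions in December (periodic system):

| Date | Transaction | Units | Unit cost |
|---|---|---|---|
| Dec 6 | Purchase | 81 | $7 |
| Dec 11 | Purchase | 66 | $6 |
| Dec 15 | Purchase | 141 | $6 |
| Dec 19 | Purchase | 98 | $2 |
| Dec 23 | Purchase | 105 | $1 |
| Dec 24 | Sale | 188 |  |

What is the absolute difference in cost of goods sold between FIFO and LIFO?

FIFO COGS: 81 @ $7 + 66 @ $6 + 41 @ $6 = $1,209
LIFO COGS: 105 @ $1 + 83 @ $2 = $271
Difference = |$1,209 − $271| = $938

$938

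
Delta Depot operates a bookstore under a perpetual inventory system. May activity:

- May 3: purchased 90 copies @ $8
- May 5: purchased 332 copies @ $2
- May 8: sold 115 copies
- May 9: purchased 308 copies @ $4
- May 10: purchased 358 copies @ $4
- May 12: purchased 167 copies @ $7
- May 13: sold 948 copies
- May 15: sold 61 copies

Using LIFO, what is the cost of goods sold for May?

COGS = $4,415

May 8, 115 sold [LIFO — newest first]: 115 @ $2 = $230
May 13, 948 sold [LIFO — newest first]: 167 @ $7 + 358 @ $4 + 308 @ $4 + 115 @ $2 = $4,063
May 15, 61 sold [LIFO — newest first]: 61 @ $2 = $122
Total COGS = $230 + $4,063 + $122 = $4,415
Ending inventory: 90 @ $8 + 41 @ $2 = $802
Check: goods available $5,217 = COGS $4,415 + ending $802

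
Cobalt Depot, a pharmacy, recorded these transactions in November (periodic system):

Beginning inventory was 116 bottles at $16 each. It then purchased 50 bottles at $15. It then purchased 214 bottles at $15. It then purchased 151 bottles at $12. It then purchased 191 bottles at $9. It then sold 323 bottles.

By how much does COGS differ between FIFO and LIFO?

FIFO COGS: 116 @ $16 + 50 @ $15 + 157 @ $15 = $4,961
LIFO COGS: 191 @ $9 + 132 @ $12 = $3,303
Difference = |$4,961 − $3,303| = $1,658

$1,658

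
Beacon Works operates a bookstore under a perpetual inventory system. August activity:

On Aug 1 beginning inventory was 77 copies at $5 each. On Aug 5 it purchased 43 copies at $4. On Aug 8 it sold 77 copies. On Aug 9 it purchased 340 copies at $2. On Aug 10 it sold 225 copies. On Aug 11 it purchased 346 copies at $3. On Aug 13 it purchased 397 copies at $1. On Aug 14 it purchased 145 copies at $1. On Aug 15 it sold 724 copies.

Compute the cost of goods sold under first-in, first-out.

Aug 8, 77 sold [FIFO — oldest first]: 77 @ $5 = $385
Aug 10, 225 sold [FIFO — oldest first]: 43 @ $4 + 182 @ $2 = $536
Aug 15, 724 sold [FIFO — oldest first]: 158 @ $2 + 346 @ $3 + 220 @ $1 = $1,574
Total COGS = $385 + $536 + $1,574 = $2,495
Ending inventory: 177 @ $1 + 145 @ $1 = $322

COGS = $2,495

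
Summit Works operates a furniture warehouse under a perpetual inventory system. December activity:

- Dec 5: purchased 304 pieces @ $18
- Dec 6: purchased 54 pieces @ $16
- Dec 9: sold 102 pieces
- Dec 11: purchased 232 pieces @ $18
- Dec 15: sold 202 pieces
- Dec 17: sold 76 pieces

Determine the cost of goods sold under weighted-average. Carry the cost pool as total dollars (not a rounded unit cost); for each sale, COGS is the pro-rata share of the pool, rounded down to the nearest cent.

After Dec 5: 304 on hand, pool $5,472.00 (≈ $18.0000 each)
After Dec 6: 358 on hand, pool $6,336.00 (≈ $17.6983 each)
Dec 9, sell 102: 102/358 × $6,336.00 → $1,805.22
After Dec 11: 488 on hand, pool $8,706.78 (≈ $17.8418 each)
Dec 15, sell 202: 202/488 × $8,706.78 → $3,604.03
Dec 17, sell 76: 76/286 × $5,102.75 → $1,355.97
Total COGS = $1,805.22 + $3,604.03 + $1,355.97 = $6,765.22
Ending inventory (cost pool remaining) = $3,746.78

COGS = $6,765.22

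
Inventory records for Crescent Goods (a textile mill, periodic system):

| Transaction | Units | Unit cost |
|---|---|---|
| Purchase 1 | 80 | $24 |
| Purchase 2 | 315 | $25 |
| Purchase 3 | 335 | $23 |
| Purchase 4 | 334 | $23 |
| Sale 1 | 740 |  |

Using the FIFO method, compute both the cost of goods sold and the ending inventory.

COGS = $17,730; ending inventory = $7,452

Sale 1 (740) [FIFO — oldest first]: 80 @ $24 + 315 @ $25 + 335 @ $23 + 10 @ $23 = $17,730
Ending inventory: 324 @ $23 = $7,452
Check: goods available $25,182 = COGS $17,730 + ending $7,452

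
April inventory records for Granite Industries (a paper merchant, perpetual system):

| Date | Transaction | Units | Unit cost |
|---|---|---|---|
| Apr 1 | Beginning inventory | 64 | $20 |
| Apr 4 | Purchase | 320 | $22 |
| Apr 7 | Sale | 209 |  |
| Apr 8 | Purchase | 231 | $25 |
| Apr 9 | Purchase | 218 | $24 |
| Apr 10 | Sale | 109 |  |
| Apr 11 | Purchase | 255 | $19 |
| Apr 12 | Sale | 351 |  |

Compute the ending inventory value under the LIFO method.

Apr 7, 209 sold [LIFO — newest first]: 209 @ $22 = $4,598
Apr 10, 109 sold [LIFO — newest first]: 109 @ $24 = $2,616
Apr 12, 351 sold [LIFO — newest first]: 255 @ $19 + 96 @ $24 = $7,149
Total COGS = $4,598 + $2,616 + $7,149 = $14,363
Ending inventory: 64 @ $20 + 111 @ $22 + 231 @ $25 + 13 @ $24 = $9,809
Check: goods available $24,172 = COGS $14,363 + ending $9,809

Ending inventory = $9,809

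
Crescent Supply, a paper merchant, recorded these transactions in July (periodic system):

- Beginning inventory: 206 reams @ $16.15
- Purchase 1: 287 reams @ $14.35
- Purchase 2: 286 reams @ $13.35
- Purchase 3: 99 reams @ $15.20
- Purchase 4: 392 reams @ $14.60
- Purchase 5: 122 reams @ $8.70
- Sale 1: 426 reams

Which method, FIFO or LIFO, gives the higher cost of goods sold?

FIFO

FIFO COGS: 206 @ $16.15 + 220 @ $14.35 = $6,483.90
LIFO COGS: 122 @ $8.70 + 304 @ $14.60 = $5,499.80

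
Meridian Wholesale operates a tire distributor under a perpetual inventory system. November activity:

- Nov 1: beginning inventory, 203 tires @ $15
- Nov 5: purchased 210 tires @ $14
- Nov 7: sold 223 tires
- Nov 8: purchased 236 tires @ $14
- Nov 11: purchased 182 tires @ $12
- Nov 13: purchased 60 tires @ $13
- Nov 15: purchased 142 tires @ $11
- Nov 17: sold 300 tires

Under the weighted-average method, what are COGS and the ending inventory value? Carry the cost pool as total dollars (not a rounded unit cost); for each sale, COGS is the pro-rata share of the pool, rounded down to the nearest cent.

COGS = $7,151.38; ending inventory = $6,663.62

After Nov 1: 203 on hand, pool $3,045.00 (≈ $15.0000 each)
After Nov 5: 413 on hand, pool $5,985.00 (≈ $14.4915 each)
Nov 7, sell 223: 223/413 × $5,985.00 → $3,231.61
After Nov 8: 426 on hand, pool $6,057.39 (≈ $14.2192 each)
After Nov 11: 608 on hand, pool $8,241.39 (≈ $13.5549 each)
After Nov 13: 668 on hand, pool $9,021.39 (≈ $13.5051 each)
After Nov 15: 810 on hand, pool $10,583.39 (≈ $13.0659 each)
Nov 17, sell 300: 300/810 × $10,583.39 → $3,919.77
Total COGS = $3,231.61 + $3,919.77 = $7,151.38
Ending inventory (cost pool remaining) = $6,663.62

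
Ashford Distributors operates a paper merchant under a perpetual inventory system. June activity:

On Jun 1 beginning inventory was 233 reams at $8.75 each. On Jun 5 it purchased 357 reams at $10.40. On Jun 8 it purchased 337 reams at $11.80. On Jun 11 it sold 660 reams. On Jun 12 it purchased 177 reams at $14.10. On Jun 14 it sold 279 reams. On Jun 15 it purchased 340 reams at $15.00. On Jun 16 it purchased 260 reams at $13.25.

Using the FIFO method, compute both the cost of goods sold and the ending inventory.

COGS = $9,897.35; ending inventory = $10,871.50

Jun 11, 660 sold [FIFO — oldest first]: 233 @ $8.75 + 357 @ $10.40 + 70 @ $11.80 = $6,577.55
Jun 14, 279 sold [FIFO — oldest first]: 267 @ $11.80 + 12 @ $14.10 = $3,319.80
Total COGS = $6,577.55 + $3,319.80 = $9,897.35
Ending inventory: 165 @ $14.10 + 340 @ $15.00 + 260 @ $13.25 = $10,871.50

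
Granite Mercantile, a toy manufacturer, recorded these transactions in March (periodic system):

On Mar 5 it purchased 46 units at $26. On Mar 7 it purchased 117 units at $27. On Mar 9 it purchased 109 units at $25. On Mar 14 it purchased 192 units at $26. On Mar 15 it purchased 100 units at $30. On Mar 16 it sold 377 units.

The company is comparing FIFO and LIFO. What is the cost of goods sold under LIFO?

COGS = $10,117

FIFO COGS: 46 @ $26 + 117 @ $27 + 109 @ $25 + 105 @ $26 = $9,810
LIFO COGS: 100 @ $30 + 192 @ $26 + 85 @ $25 = $10,117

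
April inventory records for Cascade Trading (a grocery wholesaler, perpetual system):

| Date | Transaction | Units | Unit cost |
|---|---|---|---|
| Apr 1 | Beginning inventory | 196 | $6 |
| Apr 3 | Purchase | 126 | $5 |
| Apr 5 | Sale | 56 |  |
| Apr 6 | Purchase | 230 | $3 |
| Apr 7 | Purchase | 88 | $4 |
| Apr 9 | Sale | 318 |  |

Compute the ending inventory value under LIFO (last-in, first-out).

Ending inventory = $1,526

Apr 5, 56 sold [LIFO — newest first]: 56 @ $5 = $280
Apr 9, 318 sold [LIFO — newest first]: 88 @ $4 + 230 @ $3 = $1,042
Total COGS = $280 + $1,042 = $1,322
Ending inventory: 196 @ $6 + 70 @ $5 = $1,526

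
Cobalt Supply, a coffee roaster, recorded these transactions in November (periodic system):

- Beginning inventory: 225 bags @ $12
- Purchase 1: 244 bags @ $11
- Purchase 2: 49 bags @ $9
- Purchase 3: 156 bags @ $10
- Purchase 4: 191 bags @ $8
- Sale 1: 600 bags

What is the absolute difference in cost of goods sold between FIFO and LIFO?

FIFO COGS: 225 @ $12 + 244 @ $11 + 49 @ $9 + 82 @ $10 = $6,645
LIFO COGS: 191 @ $8 + 156 @ $10 + 49 @ $9 + 204 @ $11 = $5,773
Difference = |$6,645 − $5,773| = $872

$872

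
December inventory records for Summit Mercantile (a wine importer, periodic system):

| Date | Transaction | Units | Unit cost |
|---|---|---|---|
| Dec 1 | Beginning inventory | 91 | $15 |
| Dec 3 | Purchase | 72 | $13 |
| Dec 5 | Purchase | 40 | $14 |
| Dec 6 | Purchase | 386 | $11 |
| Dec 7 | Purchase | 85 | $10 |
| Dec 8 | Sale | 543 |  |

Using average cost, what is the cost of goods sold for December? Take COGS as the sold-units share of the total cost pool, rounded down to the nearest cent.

COGS = $6,410.46

Dec 8, sell 543: 543/674 × $7,957.00 → $6,410.46
Ending inventory (cost pool remaining) = $1,546.54
Check: goods available $7,957.00 = COGS $6,410.46 + ending $1,546.54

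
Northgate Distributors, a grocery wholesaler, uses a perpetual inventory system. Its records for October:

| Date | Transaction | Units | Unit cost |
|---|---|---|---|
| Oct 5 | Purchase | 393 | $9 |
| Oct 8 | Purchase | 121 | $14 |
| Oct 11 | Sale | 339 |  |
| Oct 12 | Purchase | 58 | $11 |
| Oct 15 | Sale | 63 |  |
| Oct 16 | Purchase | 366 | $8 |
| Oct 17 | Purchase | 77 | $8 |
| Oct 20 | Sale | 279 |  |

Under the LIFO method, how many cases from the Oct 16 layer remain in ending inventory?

Oct 11, 339 sold [LIFO — newest first]: 121 @ $14 + 218 @ $9 = $3,656
Oct 15, 63 sold [LIFO — newest first]: 58 @ $11 + 5 @ $9 = $683
Oct 20, 279 sold [LIFO — newest first]: 77 @ $8 + 202 @ $8 = $2,232
Total COGS = $3,656 + $683 + $2,232 = $6,571
Ending inventory: 170 @ $9 + 164 @ $8 = $2,842
Check: goods available $9,413 = COGS $6,571 + ending $2,842

164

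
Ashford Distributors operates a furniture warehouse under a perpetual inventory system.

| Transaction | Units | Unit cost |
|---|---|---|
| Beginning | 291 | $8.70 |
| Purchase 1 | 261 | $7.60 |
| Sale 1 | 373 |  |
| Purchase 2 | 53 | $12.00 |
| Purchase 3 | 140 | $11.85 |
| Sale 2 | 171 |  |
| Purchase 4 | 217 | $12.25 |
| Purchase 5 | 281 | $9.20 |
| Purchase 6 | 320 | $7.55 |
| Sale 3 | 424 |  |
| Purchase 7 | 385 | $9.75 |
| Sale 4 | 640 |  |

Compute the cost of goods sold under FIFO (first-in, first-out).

COGS = $14,908.50

Sale 1 (373) [FIFO — oldest first]: 291 @ $8.70 + 82 @ $7.60 = $3,154.90
Sale 2 (171) [FIFO — oldest first]: 171 @ $7.60 = $1,299.60
Sale 3 (424) [FIFO — oldest first]: 8 @ $7.60 + 53 @ $12.00 + 140 @ $11.85 + 217 @ $12.25 + 6 @ $9.20 = $5,069.25
Sale 4 (640) [FIFO — oldest first]: 275 @ $9.20 + 320 @ $7.55 + 45 @ $9.75 = $5,384.75
Total COGS = $3,154.90 + $1,299.60 + $5,069.25 + $5,384.75 = $14,908.50
Ending inventory: 340 @ $9.75 = $3,315.00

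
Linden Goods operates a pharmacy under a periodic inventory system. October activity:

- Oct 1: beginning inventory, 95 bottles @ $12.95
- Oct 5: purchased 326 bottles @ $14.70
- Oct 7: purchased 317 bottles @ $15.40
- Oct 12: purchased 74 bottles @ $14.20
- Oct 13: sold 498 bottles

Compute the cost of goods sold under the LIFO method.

COGS = $7,505.50

Oct 13, 498 sold [LIFO — newest first]: 74 @ $14.20 + 317 @ $15.40 + 107 @ $14.70 = $7,505.50
Ending inventory: 95 @ $12.95 + 219 @ $14.70 = $4,449.55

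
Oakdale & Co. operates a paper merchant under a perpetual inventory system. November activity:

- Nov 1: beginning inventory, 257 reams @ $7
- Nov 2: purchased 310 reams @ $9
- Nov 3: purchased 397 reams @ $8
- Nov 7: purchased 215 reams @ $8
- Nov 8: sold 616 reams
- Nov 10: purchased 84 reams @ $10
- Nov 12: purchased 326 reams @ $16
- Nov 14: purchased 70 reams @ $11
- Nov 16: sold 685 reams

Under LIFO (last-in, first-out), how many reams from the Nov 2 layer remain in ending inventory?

Nov 8, 616 sold [LIFO — newest first]: 215 @ $8 + 397 @ $8 + 4 @ $9 = $4,932
Nov 16, 685 sold [LIFO — newest first]: 70 @ $11 + 326 @ $16 + 84 @ $10 + 205 @ $9 = $8,671
Total COGS = $4,932 + $8,671 = $13,603
Ending inventory: 257 @ $7 + 101 @ $9 = $2,708

101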